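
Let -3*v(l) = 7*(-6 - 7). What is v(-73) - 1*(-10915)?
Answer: 32836/3 ≈ 10945.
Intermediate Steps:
v(l) = 91/3 (v(l) = -7*(-6 - 7)/3 = -7*(-13)/3 = -1/3*(-91) = 91/3)
v(-73) - 1*(-10915) = 91/3 - 1*(-10915) = 91/3 + 10915 = 32836/3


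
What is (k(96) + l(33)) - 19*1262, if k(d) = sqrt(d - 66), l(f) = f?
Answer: -23945 + sqrt(30) ≈ -23940.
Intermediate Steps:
k(d) = sqrt(-66 + d)
(k(96) + l(33)) - 19*1262 = (sqrt(-66 + 96) + 33) - 19*1262 = (sqrt(30) + 33) - 23978 = (33 + sqrt(30)) - 23978 = -23945 + sqrt(30)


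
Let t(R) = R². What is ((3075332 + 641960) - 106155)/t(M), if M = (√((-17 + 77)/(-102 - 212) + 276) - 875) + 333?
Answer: 89010915913/(85094 - √6798414)² ≈ 13.082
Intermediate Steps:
M = -542 + √6798414/157 (M = (√(60/(-314) + 276) - 875) + 333 = (√(60*(-1/314) + 276) - 875) + 333 = (√(-30/157 + 276) - 875) + 333 = (√(43302/157) - 875) + 333 = (√6798414/157 - 875) + 333 = (-875 + √6798414/157) + 333 = -542 + √6798414/157 ≈ -525.39)
((3075332 + 641960) - 106155)/t(M) = ((3075332 + 641960) - 106155)/((-542 + √6798414/157)²) = (3717292 - 106155)/(-542 + √6798414/157)² = 3611137/(-542 + √6798414/157)²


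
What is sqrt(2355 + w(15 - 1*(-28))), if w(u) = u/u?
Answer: 2*sqrt(589) ≈ 48.539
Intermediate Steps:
w(u) = 1
sqrt(2355 + w(15 - 1*(-28))) = sqrt(2355 + 1) = sqrt(2356) = 2*sqrt(589)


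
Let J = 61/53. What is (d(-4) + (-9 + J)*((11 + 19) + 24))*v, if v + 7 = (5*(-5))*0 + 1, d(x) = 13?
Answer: 130650/53 ≈ 2465.1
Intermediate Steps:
v = -6 (v = -7 + ((5*(-5))*0 + 1) = -7 + (-25*0 + 1) = -7 + (0 + 1) = -7 + 1 = -6)
J = 61/53 (J = 61*(1/53) = 61/53 ≈ 1.1509)
(d(-4) + (-9 + J)*((11 + 19) + 24))*v = (13 + (-9 + 61/53)*((11 + 19) + 24))*(-6) = (13 - 416*(30 + 24)/53)*(-6) = (13 - 416/53*54)*(-6) = (13 - 22464/53)*(-6) = -21775/53*(-6) = 130650/53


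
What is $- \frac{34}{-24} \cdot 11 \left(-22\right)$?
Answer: $- \frac{2057}{6} \approx -342.83$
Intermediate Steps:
$- \frac{34}{-24} \cdot 11 \left(-22\right) = \left(-34\right) \left(- \frac{1}{24}\right) 11 \left(-22\right) = \frac{17}{12} \cdot 11 \left(-22\right) = \frac{187}{12} \left(-22\right) = - \frac{2057}{6}$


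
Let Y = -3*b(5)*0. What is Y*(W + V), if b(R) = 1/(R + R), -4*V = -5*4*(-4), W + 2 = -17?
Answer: 0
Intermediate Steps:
W = -19 (W = -2 - 17 = -19)
V = -20 (V = -(-5*4)*(-4)/4 = -(-5)*(-4) = -¼*80 = -20)
b(R) = 1/(2*R)
Y = 0 (Y = -3/(2*5)*0 = -3*⅒*0 = -3/10*0 = 0)
Y*(W + V) = 0*(-19 - 20) = 0*(-39) = 0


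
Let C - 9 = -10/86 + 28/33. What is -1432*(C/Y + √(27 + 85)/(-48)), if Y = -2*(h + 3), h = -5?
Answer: -4943980/1419 + 358*√7/3 ≈ -3168.4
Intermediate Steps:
C = 13810/1419 (C = 9 + (-10/86 + 28/33) = 9 + (-10*1/86 + 28*(1/33)) = 9 + (-5/43 + 28/33) = 9 + 1039/1419 = 13810/1419 ≈ 9.7322)
Y = 4 (Y = -2*(-5 + 3) = -2*(-2) = 4)
-1432*(C/Y + √(27 + 85)/(-48)) = -1432*((13810/1419)/4 + √(27 + 85)/(-48)) = -1432*((13810/1419)*(¼) + √112*(-1/48)) = -1432*(6905/2838 + (4*√7)*(-1/48)) = -1432*(6905/2838 - √7/12) = -4943980/1419 + 358*√7/3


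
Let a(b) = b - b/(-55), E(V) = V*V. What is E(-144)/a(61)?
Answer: 142560/427 ≈ 333.86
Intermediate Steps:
E(V) = V²
a(b) = 56*b/55 (a(b) = b - b*(-1)/55 = b - (-1)*b/55 = b + b/55 = 56*b/55)
E(-144)/a(61) = (-144)²/(((56/55)*61)) = 20736/(3416/55) = 20736*(55/3416) = 142560/427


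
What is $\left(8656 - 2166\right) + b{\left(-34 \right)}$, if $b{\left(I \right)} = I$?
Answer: $6456$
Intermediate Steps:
$\left(8656 - 2166\right) + b{\left(-34 \right)} = \left(8656 - 2166\right) - 34 = 6490 - 34 = 6456$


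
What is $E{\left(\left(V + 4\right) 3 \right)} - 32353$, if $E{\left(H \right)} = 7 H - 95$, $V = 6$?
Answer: $-32238$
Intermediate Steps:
$E{\left(H \right)} = -95 + 7 H$
$E{\left(\left(V + 4\right) 3 \right)} - 32353 = \left(-95 + 7 \left(6 + 4\right) 3\right) - 32353 = \left(-95 + 7 \cdot 10 \cdot 3\right) - 32353 = \left(-95 + 7 \cdot 30\right) - 32353 = \left(-95 + 210\right) - 32353 = 115 - 32353 = -32238$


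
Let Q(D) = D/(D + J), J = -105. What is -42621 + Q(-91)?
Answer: -1193375/28 ≈ -42621.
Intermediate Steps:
Q(D) = D/(-105 + D) (Q(D) = D/(D - 105) = D/(-105 + D))
-42621 + Q(-91) = -42621 - 91/(-105 - 91) = -42621 - 91/(-196) = -42621 - 91*(-1/196) = -42621 + 13/28 = -1193375/28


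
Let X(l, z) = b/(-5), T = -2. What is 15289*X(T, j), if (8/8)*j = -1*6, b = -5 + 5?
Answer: 0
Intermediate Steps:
b = 0
j = -6 (j = -1*6 = -6)
X(l, z) = 0 (X(l, z) = 0/(-5) = 0*(-1/5) = 0)
15289*X(T, j) = 15289*0 = 0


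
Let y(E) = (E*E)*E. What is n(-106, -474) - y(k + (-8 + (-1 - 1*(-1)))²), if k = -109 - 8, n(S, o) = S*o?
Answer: 199121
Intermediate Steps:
k = -117
y(E) = E³ (y(E) = E²*E = E³)
n(-106, -474) - y(k + (-8 + (-1 - 1*(-1)))²) = -106*(-474) - (-117 + (-8 + (-1 - 1*(-1)))²)³ = 50244 - (-117 + (-8 + (-1 + 1))²)³ = 50244 - (-117 + (-8 + 0)²)³ = 50244 - (-117 + (-8)²)³ = 50244 - (-117 + 64)³ = 50244 - 1*(-53)³ = 50244 - 1*(-148877) = 50244 + 148877 = 199121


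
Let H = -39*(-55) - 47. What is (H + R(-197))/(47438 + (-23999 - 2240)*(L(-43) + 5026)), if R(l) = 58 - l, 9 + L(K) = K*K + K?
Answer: -2353/178981259 ≈ -1.3147e-5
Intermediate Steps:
L(K) = -9 + K + K² (L(K) = -9 + (K*K + K) = -9 + (K² + K) = -9 + (K + K²) = -9 + K + K²)
H = 2098 (H = 2145 - 47 = 2098)
(H + R(-197))/(47438 + (-23999 - 2240)*(L(-43) + 5026)) = (2098 + (58 - 1*(-197)))/(47438 + (-23999 - 2240)*((-9 - 43 + (-43)²) + 5026)) = (2098 + (58 + 197))/(47438 - 26239*((-9 - 43 + 1849) + 5026)) = (2098 + 255)/(47438 - 26239*(1797 + 5026)) = 2353/(47438 - 26239*6823) = 2353/(47438 - 179028697) = 2353/(-178981259) = 2353*(-1/178981259) = -2353/178981259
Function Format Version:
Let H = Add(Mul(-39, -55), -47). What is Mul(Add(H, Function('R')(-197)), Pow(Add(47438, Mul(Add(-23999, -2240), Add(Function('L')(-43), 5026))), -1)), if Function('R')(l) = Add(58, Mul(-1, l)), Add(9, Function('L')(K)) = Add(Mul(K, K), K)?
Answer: Rational(-2353, 178981259) ≈ -1.3147e-5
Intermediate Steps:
Function('L')(K) = Add(-9, K, Pow(K, 2)) (Function('L')(K) = Add(-9, Add(Mul(K, K), K)) = Add(-9, Add(Pow(K, 2), K)) = Add(-9, Add(K, Pow(K, 2))) = Add(-9, K, Pow(K, 2)))
H = 2098 (H = Add(2145, -47) = 2098)
Mul(Add(H, Function('R')(-197)), Pow(Add(47438, Mul(Add(-23999, -2240), Add(Function('L')(-43), 5026))), -1)) = Mul(Add(2098, Add(58, Mul(-1, -197))), Pow(Add(47438, Mul(Add(-23999, -2240), Add(Add(-9, -43, Pow(-43, 2)), 5026))), -1)) = Mul(Add(2098, Add(58, 197)), Pow(Add(47438, Mul(-26239, Add(Add(-9, -43, 1849), 5026))), -1)) = Mul(Add(2098, 255), Pow(Add(47438, Mul(-26239, Add(1797, 5026))), -1)) = Mul(2353, Pow(Add(47438, Mul(-26239, 6823)), -1)) = Mul(2353, Pow(Add(47438, -179028697), -1)) = Mul(2353, Pow(-178981259, -1)) = Mul(2353, Rational(-1, 178981259)) = Rational(-2353, 178981259)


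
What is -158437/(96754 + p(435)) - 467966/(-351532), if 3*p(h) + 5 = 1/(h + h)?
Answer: -13596629113667/44385061495706 ≈ -0.30633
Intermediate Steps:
p(h) = -5/3 + 1/(6*h) (p(h) = -5/3 + 1/(3*(h + h)) = -5/3 + 1/(3*((2*h))) = -5/3 + (1/(2*h))/3 = -5/3 + 1/(6*h))
-158437/(96754 + p(435)) - 467966/(-351532) = -158437/(96754 + (⅙)*(1 - 10*435)/435) - 467966/(-351532) = -158437/(96754 + (⅙)*(1/435)*(1 - 4350)) - 467966*(-1/351532) = -158437/(96754 + (⅙)*(1/435)*(-4349)) + 233983/175766 = -158437/(96754 - 4349/2610) + 233983/175766 = -158437/252523591/2610 + 233983/175766 = -158437*2610/252523591 + 233983/175766 = -413520570/252523591 + 233983/175766 = -13596629113667/44385061495706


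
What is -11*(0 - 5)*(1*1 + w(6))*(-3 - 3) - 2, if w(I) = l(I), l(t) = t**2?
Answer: -12212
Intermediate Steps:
w(I) = I**2
-11*(0 - 5)*(1*1 + w(6))*(-3 - 3) - 2 = -11*(0 - 5)*(1*1 + 6**2)*(-3 - 3) - 2 = -(-55)*(1 + 36)*(-6) - 2 = -(-55)*37*(-6) - 2 = -(-55)*(-222) - 2 = -11*1110 - 2 = -12210 - 2 = -12212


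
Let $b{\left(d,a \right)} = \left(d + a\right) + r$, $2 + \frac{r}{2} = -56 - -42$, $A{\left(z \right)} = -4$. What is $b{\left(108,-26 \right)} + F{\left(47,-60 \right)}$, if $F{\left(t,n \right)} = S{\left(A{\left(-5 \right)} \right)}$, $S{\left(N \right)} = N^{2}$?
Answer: $66$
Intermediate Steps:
$r = -32$ ($r = -4 + 2 \left(-56 - -42\right) = -4 + 2 \left(-56 + 42\right) = -4 + 2 \left(-14\right) = -4 - 28 = -32$)
$F{\left(t,n \right)} = 16$ ($F{\left(t,n \right)} = \left(-4\right)^{2} = 16$)
$b{\left(d,a \right)} = -32 + a + d$ ($b{\left(d,a \right)} = \left(d + a\right) - 32 = \left(a + d\right) - 32 = -32 + a + d$)
$b{\left(108,-26 \right)} + F{\left(47,-60 \right)} = \left(-32 - 26 + 108\right) + 16 = 50 + 16 = 66$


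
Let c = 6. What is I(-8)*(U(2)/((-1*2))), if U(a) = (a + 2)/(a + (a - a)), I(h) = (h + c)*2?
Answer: 4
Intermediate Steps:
I(h) = 12 + 2*h (I(h) = (h + 6)*2 = (6 + h)*2 = 12 + 2*h)
U(a) = (2 + a)/a (U(a) = (2 + a)/(a + 0) = (2 + a)/a)
I(-8)*(U(2)/((-1*2))) = (12 + 2*(-8))*(((2 + 2)/2)/((-1*2))) = (12 - 16)*(((1/2)*4)/(-2)) = -8*(-1)/2 = -4*(-1) = 4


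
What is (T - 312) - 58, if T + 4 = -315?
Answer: -689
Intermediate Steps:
T = -319 (T = -4 - 315 = -319)
(T - 312) - 58 = (-319 - 312) - 58 = -631 - 58 = -689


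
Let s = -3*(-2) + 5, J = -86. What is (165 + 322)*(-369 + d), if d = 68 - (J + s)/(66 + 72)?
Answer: -6730827/46 ≈ -1.4632e+5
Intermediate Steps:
s = 11 (s = 6 + 5 = 11)
d = 3153/46 (d = 68 - (-86 + 11)/(66 + 72) = 68 - (-75)/138 = 68 - 1*(-25/46) = 68 + 25/46 = 3153/46 ≈ 68.543)
(165 + 322)*(-369 + d) = (165 + 322)*(-369 + 3153/46) = 487*(-13821/46) = -6730827/46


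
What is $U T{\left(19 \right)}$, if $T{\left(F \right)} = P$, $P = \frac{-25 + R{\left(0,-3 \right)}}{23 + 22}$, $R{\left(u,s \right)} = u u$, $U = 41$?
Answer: $- \frac{205}{9} \approx -22.778$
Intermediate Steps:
$R{\left(u,s \right)} = u^{2}$
$P = - \frac{5}{9}$ ($P = \frac{-25 + 0^{2}}{23 + 22} = \frac{-25 + 0}{45} = \left(-25\right) \frac{1}{45} = - \frac{5}{9} \approx -0.55556$)
$T{\left(F \right)} = - \frac{5}{9}$
$U T{\left(19 \right)} = 41 \left(- \frac{5}{9}\right) = - \frac{205}{9}$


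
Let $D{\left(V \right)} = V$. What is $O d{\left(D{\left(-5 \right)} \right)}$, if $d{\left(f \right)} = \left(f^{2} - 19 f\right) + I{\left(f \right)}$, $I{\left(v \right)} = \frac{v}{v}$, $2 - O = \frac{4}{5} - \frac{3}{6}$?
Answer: $\frac{2057}{10} \approx 205.7$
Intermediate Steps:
$O = \frac{17}{10}$ ($O = 2 - \left(\frac{4}{5} - \frac{3}{6}\right) = 2 - \left(4 \cdot \frac{1}{5} - \frac{1}{2}\right) = 2 - \left(\frac{4}{5} - \frac{1}{2}\right) = 2 - \frac{3}{10} = \frac{17}{10} \approx 1.7$)
$I{\left(v \right)} = 1$
$d{\left(f \right)} = 1 + f^{2} - 19 f$ ($d{\left(f \right)} = \left(f^{2} - 19 f\right) + 1 = 1 + f^{2} - 19 f$)
$O d{\left(D{\left(-5 \right)} \right)} = \frac{17 \left(1 + \left(-5\right)^{2} - -95\right)}{10} = \frac{17 \left(1 + 25 + 95\right)}{10} = \frac{17}{10} \cdot 121 = \frac{2057}{10}$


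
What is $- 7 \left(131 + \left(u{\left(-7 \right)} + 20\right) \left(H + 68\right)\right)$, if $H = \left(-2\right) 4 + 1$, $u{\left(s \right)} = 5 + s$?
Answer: $-8603$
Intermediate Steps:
$H = -7$ ($H = -8 + 1 = -7$)
$- 7 \left(131 + \left(u{\left(-7 \right)} + 20\right) \left(H + 68\right)\right) = - 7 \left(131 + \left(\left(5 - 7\right) + 20\right) \left(-7 + 68\right)\right) = - 7 \left(131 + \left(-2 + 20\right) 61\right) = - 7 \left(131 + 18 \cdot 61\right) = - 7 \left(131 + 1098\right) = \left(-7\right) 1229 = -8603$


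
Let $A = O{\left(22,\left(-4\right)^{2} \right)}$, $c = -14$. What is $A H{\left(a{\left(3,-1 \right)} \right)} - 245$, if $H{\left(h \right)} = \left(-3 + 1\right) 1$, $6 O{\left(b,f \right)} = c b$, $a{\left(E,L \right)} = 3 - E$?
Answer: $- \frac{427}{3} \approx -142.33$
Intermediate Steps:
$O{\left(b,f \right)} = - \frac{7 b}{3}$ ($O{\left(b,f \right)} = \frac{\left(-14\right) b}{6} = - \frac{7 b}{3}$)
$H{\left(h \right)} = -2$ ($H{\left(h \right)} = \left(-2\right) 1 = -2$)
$A = - \frac{154}{3}$ ($A = \left(- \frac{7}{3}\right) 22 = - \frac{154}{3} \approx -51.333$)
$A H{\left(a{\left(3,-1 \right)} \right)} - 245 = \left(- \frac{154}{3}\right) \left(-2\right) - 245 = \frac{308}{3} - 245 = - \frac{427}{3}$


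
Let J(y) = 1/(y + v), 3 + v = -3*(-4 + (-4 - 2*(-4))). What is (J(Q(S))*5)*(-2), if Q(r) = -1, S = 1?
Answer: 5/2 ≈ 2.5000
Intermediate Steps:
v = -3 (v = -3 - 3*(-4 + (-4 - 2*(-4))) = -3 - 3*(-4 + (-4 + 8)) = -3 - 3*(-4 + 4) = -3 - 3*0 = -3 + 0 = -3)
J(y) = 1/(-3 + y) (J(y) = 1/(y - 3) = 1/(-3 + y))
(J(Q(S))*5)*(-2) = (5/(-3 - 1))*(-2) = (5/(-4))*(-2) = -1/4*5*(-2) = -5/4*(-2) = 5/2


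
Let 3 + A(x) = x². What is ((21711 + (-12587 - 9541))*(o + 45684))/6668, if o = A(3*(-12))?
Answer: -19589409/6668 ≈ -2937.8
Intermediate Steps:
A(x) = -3 + x²
o = 1293 (o = -3 + (3*(-12))² = -3 + (-36)² = -3 + 1296 = 1293)
((21711 + (-12587 - 9541))*(o + 45684))/6668 = ((21711 + (-12587 - 9541))*(1293 + 45684))/6668 = ((21711 - 22128)*46977)*(1/6668) = -417*46977*(1/6668) = -19589409*1/6668 = -19589409/6668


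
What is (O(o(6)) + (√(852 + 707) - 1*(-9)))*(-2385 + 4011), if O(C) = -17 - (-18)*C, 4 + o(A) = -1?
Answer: -159348 + 1626*√1559 ≈ -95147.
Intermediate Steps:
o(A) = -5 (o(A) = -4 - 1 = -5)
O(C) = -17 + 18*C
(O(o(6)) + (√(852 + 707) - 1*(-9)))*(-2385 + 4011) = ((-17 + 18*(-5)) + (√(852 + 707) - 1*(-9)))*(-2385 + 4011) = ((-17 - 90) + (√1559 + 9))*1626 = (-107 + (9 + √1559))*1626 = (-98 + √1559)*1626 = -159348 + 1626*√1559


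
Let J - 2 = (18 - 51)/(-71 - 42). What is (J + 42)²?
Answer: 25050025/12769 ≈ 1961.8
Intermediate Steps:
J = 259/113 (J = 2 + (18 - 51)/(-71 - 42) = 2 - 33/(-113) = 2 - 33*(-1/113) = 2 + 33/113 = 259/113 ≈ 2.2920)
(J + 42)² = (259/113 + 42)² = (5005/113)² = 25050025/12769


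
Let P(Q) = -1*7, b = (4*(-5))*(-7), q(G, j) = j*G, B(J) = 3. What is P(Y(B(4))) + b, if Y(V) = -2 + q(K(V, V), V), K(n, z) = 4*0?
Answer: 133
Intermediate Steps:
K(n, z) = 0
q(G, j) = G*j
Y(V) = -2 (Y(V) = -2 + 0*V = -2 + 0 = -2)
b = 140 (b = -20*(-7) = 140)
P(Q) = -7
P(Y(B(4))) + b = -7 + 140 = 133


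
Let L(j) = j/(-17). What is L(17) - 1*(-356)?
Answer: 355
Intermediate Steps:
L(j) = -j/17 (L(j) = j*(-1/17) = -j/17)
L(17) - 1*(-356) = -1/17*17 - 1*(-356) = -1 + 356 = 355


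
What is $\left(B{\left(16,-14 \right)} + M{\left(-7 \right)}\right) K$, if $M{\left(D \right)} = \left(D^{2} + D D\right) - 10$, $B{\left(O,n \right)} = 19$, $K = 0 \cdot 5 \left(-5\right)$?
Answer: $0$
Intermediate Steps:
$K = 0$ ($K = 0 \left(-5\right) = 0$)
$M{\left(D \right)} = -10 + 2 D^{2}$ ($M{\left(D \right)} = \left(D^{2} + D^{2}\right) - 10 = 2 D^{2} - 10 = -10 + 2 D^{2}$)
$\left(B{\left(16,-14 \right)} + M{\left(-7 \right)}\right) K = \left(19 - \left(10 - 2 \left(-7\right)^{2}\right)\right) 0 = \left(19 + \left(-10 + 2 \cdot 49\right)\right) 0 = \left(19 + \left(-10 + 98\right)\right) 0 = \left(19 + 88\right) 0 = 107 \cdot 0 = 0$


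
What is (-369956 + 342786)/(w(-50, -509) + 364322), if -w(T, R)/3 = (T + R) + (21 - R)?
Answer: -27170/364409 ≈ -0.074559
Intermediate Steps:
w(T, R) = -63 - 3*T (w(T, R) = -3*((T + R) + (21 - R)) = -3*((R + T) + (21 - R)) = -3*(21 + T) = -63 - 3*T)
(-369956 + 342786)/(w(-50, -509) + 364322) = (-369956 + 342786)/((-63 - 3*(-50)) + 364322) = -27170/((-63 + 150) + 364322) = -27170/(87 + 364322) = -27170/364409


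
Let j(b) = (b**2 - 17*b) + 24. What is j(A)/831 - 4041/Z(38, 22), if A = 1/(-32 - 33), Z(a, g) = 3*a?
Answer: -4725388097/133417050 ≈ -35.418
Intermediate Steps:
A = -1/65 (A = 1/(-65) = -1/65 ≈ -0.015385)
j(b) = 24 + b**2 - 17*b
j(A)/831 - 4041/Z(38, 22) = (24 + (-1/65)**2 - 17*(-1/65))/831 - 4041/(3*38) = (24 + 1/4225 + 17/65)*(1/831) - 4041/114 = (102506/4225)*(1/831) - 4041*1/114 = 102506/3510975 - 1347/38 = -4725388097/133417050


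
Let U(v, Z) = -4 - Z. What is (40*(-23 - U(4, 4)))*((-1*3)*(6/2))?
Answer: 5400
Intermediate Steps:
(40*(-23 - U(4, 4)))*((-1*3)*(6/2)) = (40*(-23 - (-4 - 1*4)))*((-1*3)*(6/2)) = (40*(-23 - (-4 - 4)))*(-18/2) = (40*(-23 - 1*(-8)))*(-3*3) = (40*(-23 + 8))*(-9) = (40*(-15))*(-9) = -600*(-9) = 5400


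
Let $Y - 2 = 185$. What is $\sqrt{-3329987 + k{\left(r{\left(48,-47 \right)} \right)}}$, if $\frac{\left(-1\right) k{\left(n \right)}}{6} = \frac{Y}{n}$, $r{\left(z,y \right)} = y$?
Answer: $\frac{i \sqrt{7355888549}}{47} \approx 1824.8 i$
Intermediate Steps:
$Y = 187$ ($Y = 2 + 185 = 187$)
$k{\left(n \right)} = - \frac{1122}{n}$ ($k{\left(n \right)} = - 6 \frac{187}{n} = - \frac{1122}{n}$)
$\sqrt{-3329987 + k{\left(r{\left(48,-47 \right)} \right)}} = \sqrt{-3329987 - \frac{1122}{-47}} = \sqrt{-3329987 - - \frac{1122}{47}} = \sqrt{-3329987 + \frac{1122}{47}} = \sqrt{- \frac{156508267}{47}} = \frac{i \sqrt{7355888549}}{47}$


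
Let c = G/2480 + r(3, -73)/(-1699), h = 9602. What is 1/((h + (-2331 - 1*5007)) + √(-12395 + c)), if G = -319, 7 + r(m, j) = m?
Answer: 9539409280/21649449722381 - 4*I*√13753748931042045/21649449722381 ≈ 0.00044063 - 2.1668e-5*I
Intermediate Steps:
r(m, j) = -7 + m
c = -532061/4213520 (c = -319/2480 + (-7 + 3)/(-1699) = -319*1/2480 - 4*(-1/1699) = -319/2480 + 4/1699 = -532061/4213520 ≈ -0.12627)
1/((h + (-2331 - 1*5007)) + √(-12395 + c)) = 1/((9602 + (-2331 - 1*5007)) + √(-12395 - 532061/4213520)) = 1/((9602 + (-2331 - 5007)) + √(-52227112461/4213520)) = 1/((9602 - 7338) + I*√13753748931042045/1053380) = 1/(2264 + I*√13753748931042045/1053380)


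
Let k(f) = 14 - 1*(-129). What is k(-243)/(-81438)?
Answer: -143/81438 ≈ -0.0017559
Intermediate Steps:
k(f) = 143 (k(f) = 14 + 129 = 143)
k(-243)/(-81438) = 143/(-81438) = 143*(-1/81438) = -143/81438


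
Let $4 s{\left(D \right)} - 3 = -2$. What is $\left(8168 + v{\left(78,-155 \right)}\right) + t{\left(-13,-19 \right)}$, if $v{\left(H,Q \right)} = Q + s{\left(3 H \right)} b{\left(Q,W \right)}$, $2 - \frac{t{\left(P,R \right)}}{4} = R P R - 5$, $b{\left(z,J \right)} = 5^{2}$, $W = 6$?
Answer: $\frac{107277}{4} \approx 26819.0$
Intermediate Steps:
$b{\left(z,J \right)} = 25$
$s{\left(D \right)} = \frac{1}{4}$ ($s{\left(D \right)} = \frac{3}{4} + \frac{1}{4} \left(-2\right) = \frac{3}{4} - \frac{1}{2} = \frac{1}{4}$)
$t{\left(P,R \right)} = 28 - 4 P R^{2}$ ($t{\left(P,R \right)} = 8 - 4 \left(R P R - 5\right) = 8 - 4 \left(P R R - 5\right) = 8 - 4 \left(P R^{2} - 5\right) = 8 - 4 \left(-5 + P R^{2}\right) = 8 - \left(-20 + 4 P R^{2}\right) = 28 - 4 P R^{2}$)
$v{\left(H,Q \right)} = \frac{25}{4} + Q$ ($v{\left(H,Q \right)} = Q + \frac{1}{4} \cdot 25 = Q + \frac{25}{4} = \frac{25}{4} + Q$)
$\left(8168 + v{\left(78,-155 \right)}\right) + t{\left(-13,-19 \right)} = \left(8168 + \left(\frac{25}{4} - 155\right)\right) - \left(-28 - 52 \left(-19\right)^{2}\right) = \left(8168 - \frac{595}{4}\right) - \left(-28 - 18772\right) = \frac{32077}{4} + \left(28 + 18772\right) = \frac{32077}{4} + 18800 = \frac{107277}{4}$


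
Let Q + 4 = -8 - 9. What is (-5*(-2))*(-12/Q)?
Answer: 40/7 ≈ 5.7143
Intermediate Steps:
Q = -21 (Q = -4 + (-8 - 9) = -4 - 17 = -21)
(-5*(-2))*(-12/Q) = (-5*(-2))*(-12/(-21)) = 10*(-12*(-1/21)) = 10*(4/7) = 40/7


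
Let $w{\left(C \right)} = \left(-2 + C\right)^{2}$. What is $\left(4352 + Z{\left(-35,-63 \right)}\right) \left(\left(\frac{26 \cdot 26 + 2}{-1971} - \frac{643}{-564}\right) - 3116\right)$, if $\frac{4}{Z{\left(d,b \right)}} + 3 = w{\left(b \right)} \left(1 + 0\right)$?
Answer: $- \frac{196387756338111}{14485682} \approx -1.3557 \cdot 10^{7}$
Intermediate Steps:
$Z{\left(d,b \right)} = \frac{4}{-3 + \left(-2 + b\right)^{2}}$ ($Z{\left(d,b \right)} = \frac{4}{-3 + \left(-2 + b\right)^{2} \left(1 + 0\right)} = \frac{4}{-3 + \left(-2 + b\right)^{2} \cdot 1} = \frac{4}{-3 + \left(-2 + b\right)^{2}}$)
$\left(4352 + Z{\left(-35,-63 \right)}\right) \left(\left(\frac{26 \cdot 26 + 2}{-1971} - \frac{643}{-564}\right) - 3116\right) = \left(4352 + \frac{4}{-3 + \left(-2 - 63\right)^{2}}\right) \left(\left(\frac{26 \cdot 26 + 2}{-1971} - \frac{643}{-564}\right) - 3116\right) = \left(4352 + \frac{4}{-3 + \left(-65\right)^{2}}\right) \left(\left(\left(676 + 2\right) \left(- \frac{1}{1971}\right) - - \frac{643}{564}\right) - 3116\right) = \left(4352 + \frac{4}{-3 + 4225}\right) \left(\left(678 \left(- \frac{1}{1971}\right) + \frac{643}{564}\right) - 3116\right) = \left(4352 + \frac{4}{4222}\right) \left(\left(- \frac{226}{657} + \frac{643}{564}\right) - 3116\right) = \left(4352 + 4 \cdot \frac{1}{4222}\right) \left(\frac{98329}{123516} - 3116\right) = \left(4352 + \frac{2}{2111}\right) \left(- \frac{384777527}{123516}\right) = \frac{9187074}{2111} \left(- \frac{384777527}{123516}\right) = - \frac{196387756338111}{14485682}$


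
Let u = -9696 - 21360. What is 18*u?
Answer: -559008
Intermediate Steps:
u = -31056
18*u = 18*(-31056) = -559008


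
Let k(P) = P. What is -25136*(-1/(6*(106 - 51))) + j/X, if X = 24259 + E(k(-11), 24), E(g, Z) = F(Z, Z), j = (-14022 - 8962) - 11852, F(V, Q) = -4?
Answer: 120844/1617 ≈ 74.733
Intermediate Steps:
j = -34836 (j = -22984 - 11852 = -34836)
E(g, Z) = -4
X = 24255 (X = 24259 - 4 = 24255)
-25136*(-1/(6*(106 - 51))) + j/X = -25136*(-1/(6*(106 - 51))) - 34836/24255 = -25136/((-6*55)) - 34836*1/24255 = -25136/(-330) - 11612/8085 = -25136*(-1/330) - 11612/8085 = 12568/165 - 11612/8085 = 120844/1617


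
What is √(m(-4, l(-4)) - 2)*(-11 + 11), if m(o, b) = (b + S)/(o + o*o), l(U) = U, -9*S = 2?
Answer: 0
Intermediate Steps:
S = -2/9 (S = -⅑*2 = -2/9 ≈ -0.22222)
m(o, b) = (-2/9 + b)/(o + o²) (m(o, b) = (b - 2/9)/(o + o*o) = (-2/9 + b)/(o + o²))
√(m(-4, l(-4)) - 2)*(-11 + 11) = √((-2/9 - 4)/((-4)*(1 - 4)) - 2)*(-11 + 11) = √(-¼*(-38/9)/(-3) - 2)*0 = √(-¼*(-⅓)*(-38/9) - 2)*0 = √(-19/54 - 2)*0 = √(-127/54)*0 = (I*√762/18)*0 = 0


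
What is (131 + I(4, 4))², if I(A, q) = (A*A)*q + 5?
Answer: 40000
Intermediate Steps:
I(A, q) = 5 + q*A² (I(A, q) = A²*q + 5 = q*A² + 5 = 5 + q*A²)
(131 + I(4, 4))² = (131 + (5 + 4*4²))² = (131 + (5 + 4*16))² = (131 + (5 + 64))² = (131 + 69)² = 200² = 40000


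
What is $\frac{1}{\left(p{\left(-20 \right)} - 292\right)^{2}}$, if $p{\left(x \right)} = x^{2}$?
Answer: $\frac{1}{11664} \approx 8.5734 \cdot 10^{-5}$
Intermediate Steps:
$\frac{1}{\left(p{\left(-20 \right)} - 292\right)^{2}} = \frac{1}{\left(\left(-20\right)^{2} - 292\right)^{2}} = \frac{1}{\left(400 - 292\right)^{2}} = \frac{1}{108^{2}} = \frac{1}{11664}$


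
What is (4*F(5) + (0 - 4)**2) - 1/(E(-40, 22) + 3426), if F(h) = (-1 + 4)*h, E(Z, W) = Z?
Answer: 257335/3386 ≈ 76.000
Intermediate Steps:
F(h) = 3*h
(4*F(5) + (0 - 4)**2) - 1/(E(-40, 22) + 3426) = (4*(3*5) + (0 - 4)**2) - 1/(-40 + 3426) = (4*15 + (-4)**2) - 1/3386 = (60 + 16) - 1*1/3386 = 76 - 1/3386 = 257335/3386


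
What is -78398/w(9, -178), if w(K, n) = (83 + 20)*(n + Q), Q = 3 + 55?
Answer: 39199/6180 ≈ 6.3429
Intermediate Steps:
Q = 58
w(K, n) = 5974 + 103*n (w(K, n) = (83 + 20)*(n + 58) = 103*(58 + n) = 5974 + 103*n)
-78398/w(9, -178) = -78398/(5974 + 103*(-178)) = -78398/(5974 - 18334) = -78398/(-12360) = -78398*(-1/12360) = 39199/6180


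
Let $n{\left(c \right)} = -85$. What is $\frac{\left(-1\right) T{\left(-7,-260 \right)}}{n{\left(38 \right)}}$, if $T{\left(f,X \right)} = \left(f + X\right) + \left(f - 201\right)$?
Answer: $- \frac{95}{17} \approx -5.5882$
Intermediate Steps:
$T{\left(f,X \right)} = -201 + X + 2 f$ ($T{\left(f,X \right)} = \left(X + f\right) + \left(-201 + f\right) = -201 + X + 2 f$)
$\frac{\left(-1\right) T{\left(-7,-260 \right)}}{n{\left(38 \right)}} = \frac{\left(-1\right) \left(-201 - 260 + 2 \left(-7\right)\right)}{-85} = - (-201 - 260 - 14) \left(- \frac{1}{85}\right) = \left(-1\right) \left(-475\right) \left(- \frac{1}{85}\right) = 475 \left(- \frac{1}{85}\right) = - \frac{95}{17}$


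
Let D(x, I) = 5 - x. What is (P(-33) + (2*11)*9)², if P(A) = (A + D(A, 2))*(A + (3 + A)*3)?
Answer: 173889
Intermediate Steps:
P(A) = 45 + 20*A (P(A) = (A + (5 - A))*(A + (3 + A)*3) = 5*(A + (9 + 3*A)) = 5*(9 + 4*A) = 45 + 20*A)
(P(-33) + (2*11)*9)² = ((45 + 20*(-33)) + (2*11)*9)² = ((45 - 660) + 22*9)² = (-615 + 198)² = (-417)² = 173889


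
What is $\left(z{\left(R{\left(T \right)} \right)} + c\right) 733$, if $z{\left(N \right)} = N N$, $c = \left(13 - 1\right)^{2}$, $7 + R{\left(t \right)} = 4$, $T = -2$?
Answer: $112149$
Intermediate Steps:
$R{\left(t \right)} = -3$ ($R{\left(t \right)} = -7 + 4 = -3$)
$c = 144$ ($c = \left(13 + \left(-1 + 0\right)\right)^{2} = \left(13 - 1\right)^{2} = 12^{2} = 144$)
$z{\left(N \right)} = N^{2}$
$\left(z{\left(R{\left(T \right)} \right)} + c\right) 733 = \left(\left(-3\right)^{2} + 144\right) 733 = \left(9 + 144\right) 733 = 153 \cdot 733 = 112149$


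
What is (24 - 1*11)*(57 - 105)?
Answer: -624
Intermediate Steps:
(24 - 1*11)*(57 - 105) = (24 - 11)*(-48) = 13*(-48) = -624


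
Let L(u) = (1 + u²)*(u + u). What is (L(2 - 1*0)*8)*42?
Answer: 6720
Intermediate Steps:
L(u) = 2*u*(1 + u²) (L(u) = (1 + u²)*(2*u) = 2*u*(1 + u²))
(L(2 - 1*0)*8)*42 = ((2*(2 - 1*0)*(1 + (2 - 1*0)²))*8)*42 = ((2*(2 + 0)*(1 + (2 + 0)²))*8)*42 = ((2*2*(1 + 2²))*8)*42 = ((2*2*(1 + 4))*8)*42 = ((2*2*5)*8)*42 = (20*8)*42 = 160*42 = 6720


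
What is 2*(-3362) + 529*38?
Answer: 13378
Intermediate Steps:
2*(-3362) + 529*38 = -6724 + 20102 = 13378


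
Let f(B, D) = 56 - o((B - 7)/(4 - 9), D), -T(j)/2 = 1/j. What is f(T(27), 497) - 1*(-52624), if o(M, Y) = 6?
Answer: 52674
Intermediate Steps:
T(j) = -2/j
f(B, D) = 50 (f(B, D) = 56 - 1*6 = 56 - 6 = 50)
f(T(27), 497) - 1*(-52624) = 50 - 1*(-52624) = 50 + 52624 = 52674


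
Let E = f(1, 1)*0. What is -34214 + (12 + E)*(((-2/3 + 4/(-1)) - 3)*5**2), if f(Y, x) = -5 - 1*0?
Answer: -36514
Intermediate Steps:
f(Y, x) = -5 (f(Y, x) = -5 + 0 = -5)
E = 0 (E = -5*0 = 0)
-34214 + (12 + E)*(((-2/3 + 4/(-1)) - 3)*5**2) = -34214 + (12 + 0)*(((-2/3 + 4/(-1)) - 3)*5**2) = -34214 + 12*(((-2*1/3 + 4*(-1)) - 3)*25) = -34214 + 12*(((-2/3 - 4) - 3)*25) = -34214 + 12*((-14/3 - 3)*25) = -34214 + 12*(-23/3*25) = -34214 + 12*(-575/3) = -34214 - 2300 = -36514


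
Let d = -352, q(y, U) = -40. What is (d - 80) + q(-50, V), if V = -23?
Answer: -472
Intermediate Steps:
(d - 80) + q(-50, V) = (-352 - 80) - 40 = -432 - 40 = -472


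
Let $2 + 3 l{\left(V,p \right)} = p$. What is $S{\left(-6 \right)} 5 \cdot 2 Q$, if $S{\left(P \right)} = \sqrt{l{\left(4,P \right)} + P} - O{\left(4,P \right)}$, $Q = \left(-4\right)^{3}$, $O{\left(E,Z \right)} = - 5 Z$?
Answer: $19200 - \frac{640 i \sqrt{78}}{3} \approx 19200.0 - 1884.1 i$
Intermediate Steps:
$l{\left(V,p \right)} = - \frac{2}{3} + \frac{p}{3}$
$Q = -64$
$S{\left(P \right)} = \sqrt{- \frac{2}{3} + \frac{4 P}{3}} + 5 P$ ($S{\left(P \right)} = \sqrt{\left(- \frac{2}{3} + \frac{P}{3}\right) + P} - - 5 P = \sqrt{- \frac{2}{3} + \frac{4 P}{3}} + 5 P$)
$S{\left(-6 \right)} 5 \cdot 2 Q = \left(5 \left(-6\right) + \frac{\sqrt{-6 + 12 \left(-6\right)}}{3}\right) 5 \cdot 2 \left(-64\right) = \left(-30 + \frac{\sqrt{-6 - 72}}{3}\right) 10 \left(-64\right) = \left(-30 + \frac{\sqrt{-78}}{3}\right) 10 \left(-64\right) = \left(-30 + \frac{i \sqrt{78}}{3}\right) 10 \left(-64\right) = \left(-300 + \frac{10 i \sqrt{78}}{3}\right) \left(-64\right) = 19200 - \frac{640 i \sqrt{78}}{3}$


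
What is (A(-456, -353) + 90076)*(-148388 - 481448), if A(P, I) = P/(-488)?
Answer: -3460755460348/61 ≈ -5.6734e+10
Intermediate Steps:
A(P, I) = -P/488 (A(P, I) = P*(-1/488) = -P/488)
(A(-456, -353) + 90076)*(-148388 - 481448) = (-1/488*(-456) + 90076)*(-148388 - 481448) = (57/61 + 90076)*(-629836) = (5494693/61)*(-629836) = -3460755460348/61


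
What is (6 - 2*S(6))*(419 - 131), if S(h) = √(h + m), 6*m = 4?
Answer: 1728 - 384*√15 ≈ 240.77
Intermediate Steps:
m = ⅔ (m = (⅙)*4 = ⅔ ≈ 0.66667)
S(h) = √(⅔ + h) (S(h) = √(h + ⅔) = √(⅔ + h))
(6 - 2*S(6))*(419 - 131) = (6 - 2*√(6 + 9*6)/3)*(419 - 131) = (6 - 2*√(6 + 54)/3)*288 = (6 - 2*√60/3)*288 = (6 - 2*2*√15/3)*288 = (6 - 4*√15/3)*288 = 1728 - 384*√15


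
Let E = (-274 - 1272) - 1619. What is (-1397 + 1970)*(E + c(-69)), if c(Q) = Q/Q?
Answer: -1812972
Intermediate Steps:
E = -3165 (E = -1546 - 1619 = -3165)
c(Q) = 1
(-1397 + 1970)*(E + c(-69)) = (-1397 + 1970)*(-3165 + 1) = 573*(-3164) = -1812972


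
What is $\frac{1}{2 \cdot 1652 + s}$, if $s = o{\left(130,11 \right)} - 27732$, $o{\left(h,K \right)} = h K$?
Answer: $- \frac{1}{22998} \approx -4.3482 \cdot 10^{-5}$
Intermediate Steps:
$o{\left(h,K \right)} = K h$
$s = -26302$ ($s = 11 \cdot 130 - 27732 = 1430 - 27732 = -26302$)
$\frac{1}{2 \cdot 1652 + s} = \frac{1}{2 \cdot 1652 - 26302} = \frac{1}{3304 - 26302} = \frac{1}{-22998} = - \frac{1}{22998}$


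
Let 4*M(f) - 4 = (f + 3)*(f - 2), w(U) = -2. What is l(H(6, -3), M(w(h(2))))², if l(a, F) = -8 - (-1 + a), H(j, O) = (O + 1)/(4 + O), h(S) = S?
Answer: 25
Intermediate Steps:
H(j, O) = (1 + O)/(4 + O)
M(f) = 1 + (-2 + f)*(3 + f)/4 (M(f) = 1 + ((f + 3)*(f - 2))/4 = 1 + ((3 + f)*(-2 + f))/4 = 1 + ((-2 + f)*(3 + f))/4 = 1 + (-2 + f)*(3 + f)/4)
l(a, F) = -7 - a (l(a, F) = -8 + (1 - a) = -7 - a)
l(H(6, -3), M(w(h(2))))² = (-7 - (1 - 3)/(4 - 3))² = (-7 - (-2)/1)² = (-7 - (-2))² = (-7 - 1*(-2))² = (-7 + 2)² = (-5)² = 25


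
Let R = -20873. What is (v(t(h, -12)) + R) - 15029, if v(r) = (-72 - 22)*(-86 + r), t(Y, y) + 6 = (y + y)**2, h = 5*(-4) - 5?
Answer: -81398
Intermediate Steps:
h = -25 (h = -20 - 5 = -25)
t(Y, y) = -6 + 4*y**2 (t(Y, y) = -6 + (y + y)**2 = -6 + (2*y)**2 = -6 + 4*y**2)
v(r) = 8084 - 94*r (v(r) = -94*(-86 + r) = 8084 - 94*r)
(v(t(h, -12)) + R) - 15029 = ((8084 - 94*(-6 + 4*(-12)**2)) - 20873) - 15029 = ((8084 - 94*(-6 + 4*144)) - 20873) - 15029 = ((8084 - 94*(-6 + 576)) - 20873) - 15029 = ((8084 - 94*570) - 20873) - 15029 = ((8084 - 53580) - 20873) - 15029 = (-45496 - 20873) - 15029 = -66369 - 15029 = -81398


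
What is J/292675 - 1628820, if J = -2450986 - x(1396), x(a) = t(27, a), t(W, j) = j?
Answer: -476717345882/292675 ≈ -1.6288e+6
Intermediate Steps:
x(a) = a
J = -2452382 (J = -2450986 - 1*1396 = -2450986 - 1396 = -2452382)
J/292675 - 1628820 = -2452382/292675 - 1628820 = -476717345882/292675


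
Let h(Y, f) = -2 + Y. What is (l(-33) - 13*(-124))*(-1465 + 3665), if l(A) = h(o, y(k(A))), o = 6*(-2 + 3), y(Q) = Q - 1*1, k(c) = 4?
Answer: 3555200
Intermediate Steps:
y(Q) = -1 + Q (y(Q) = Q - 1 = -1 + Q)
o = 6 (o = 6*1 = 6)
l(A) = 4 (l(A) = -2 + 6 = 4)
(l(-33) - 13*(-124))*(-1465 + 3665) = (4 - 13*(-124))*(-1465 + 3665) = (4 + 1612)*2200 = 1616*2200 = 3555200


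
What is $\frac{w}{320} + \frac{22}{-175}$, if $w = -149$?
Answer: $- \frac{6623}{11200} \approx -0.59134$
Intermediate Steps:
$\frac{w}{320} + \frac{22}{-175} = - \frac{149}{320} + \frac{22}{-175} = \left(-149\right) \frac{1}{320} + 22 \left(- \frac{1}{175}\right) = - \frac{149}{320} - \frac{22}{175} = - \frac{6623}{11200}$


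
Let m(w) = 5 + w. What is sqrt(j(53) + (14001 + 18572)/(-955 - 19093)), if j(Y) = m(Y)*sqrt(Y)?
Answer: sqrt(-40813969 + 1456968352*sqrt(53))/5012 ≈ 20.509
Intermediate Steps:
j(Y) = sqrt(Y)*(5 + Y) (j(Y) = (5 + Y)*sqrt(Y) = sqrt(Y)*(5 + Y))
sqrt(j(53) + (14001 + 18572)/(-955 - 19093)) = sqrt(sqrt(53)*(5 + 53) + (14001 + 18572)/(-955 - 19093)) = sqrt(sqrt(53)*58 + 32573/(-20048)) = sqrt(58*sqrt(53) + 32573*(-1/20048)) = sqrt(58*sqrt(53) - 32573/20048) = sqrt(-32573/20048 + 58*sqrt(53))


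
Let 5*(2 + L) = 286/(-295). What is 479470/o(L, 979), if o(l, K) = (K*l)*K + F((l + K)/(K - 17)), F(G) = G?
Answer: -680343956500/2983656062323 ≈ -0.22802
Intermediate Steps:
L = -3236/1475 (L = -2 + (286/(-295))/5 = -2 + (286*(-1/295))/5 = -2 + (1/5)*(-286/295) = -2 - 286/1475 = -3236/1475 ≈ -2.1939)
o(l, K) = l*K**2 + (K + l)/(-17 + K) (o(l, K) = (K*l)*K + (l + K)/(K - 17) = l*K**2 + (K + l)/(-17 + K))
479470/o(L, 979) = 479470/(((979 - 3236/1475 - 3236/1475*979**2*(-17 + 979))/(-17 + 979))) = 479470/(((979 - 3236/1475 - 3236/1475*958441*962)/962)) = 479470/(((979 - 3236/1475 - 2983657503112/1475)/962)) = 479470/(((1/962)*(-2983656062323/1475))) = 479470/(-2983656062323/1418950) = 479470*(-1418950/2983656062323) = -680343956500/2983656062323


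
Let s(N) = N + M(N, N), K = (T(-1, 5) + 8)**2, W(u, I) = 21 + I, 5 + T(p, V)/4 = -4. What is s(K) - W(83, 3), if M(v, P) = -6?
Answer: 754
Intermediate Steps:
T(p, V) = -36 (T(p, V) = -20 + 4*(-4) = -20 - 16 = -36)
K = 784 (K = (-36 + 8)**2 = (-28)**2 = 784)
s(N) = -6 + N (s(N) = N - 6 = -6 + N)
s(K) - W(83, 3) = (-6 + 784) - (21 + 3) = 778 - 1*24 = 778 - 24 = 754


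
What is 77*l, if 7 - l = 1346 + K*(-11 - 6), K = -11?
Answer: -117502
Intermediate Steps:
l = -1526 (l = 7 - (1346 - 11*(-11 - 6)) = 7 - (1346 - 11*(-17)) = 7 - (1346 + 187) = 7 - 1*1533 = 7 - 1533 = -1526)
77*l = 77*(-1526) = -117502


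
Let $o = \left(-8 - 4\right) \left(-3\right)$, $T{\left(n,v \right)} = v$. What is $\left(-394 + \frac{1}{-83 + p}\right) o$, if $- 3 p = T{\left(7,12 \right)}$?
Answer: $- \frac{411348}{29} \approx -14184.0$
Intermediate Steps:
$p = -4$ ($p = \left(- \frac{1}{3}\right) 12 = -4$)
$o = 36$ ($o = \left(-12\right) \left(-3\right) = 36$)
$\left(-394 + \frac{1}{-83 + p}\right) o = \left(-394 + \frac{1}{-83 - 4}\right) 36 = \left(-394 + \frac{1}{-87}\right) 36 = \left(-394 - \frac{1}{87}\right) 36 = \left(- \frac{34279}{87}\right) 36 = - \frac{411348}{29}$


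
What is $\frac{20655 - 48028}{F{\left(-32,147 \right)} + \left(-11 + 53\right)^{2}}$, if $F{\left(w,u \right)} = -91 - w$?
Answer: $- \frac{883}{55} \approx -16.055$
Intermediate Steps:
$\frac{20655 - 48028}{F{\left(-32,147 \right)} + \left(-11 + 53\right)^{2}} = \frac{20655 - 48028}{\left(-91 - -32\right) + \left(-11 + 53\right)^{2}} = - \frac{27373}{\left(-91 + 32\right) + 42^{2}} = - \frac{27373}{-59 + 1764} = - \frac{27373}{1705} = \left(-27373\right) \frac{1}{1705} = - \frac{883}{55}$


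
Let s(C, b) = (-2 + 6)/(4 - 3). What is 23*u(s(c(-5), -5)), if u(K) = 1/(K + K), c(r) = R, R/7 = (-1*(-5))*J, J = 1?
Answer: 23/8 ≈ 2.8750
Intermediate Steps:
R = 35 (R = 7*(-1*(-5)*1) = 7*(5*1) = 7*5 = 35)
c(r) = 35
s(C, b) = 4 (s(C, b) = 4/1 = 4*1 = 4)
u(K) = 1/(2*K)
23*u(s(c(-5), -5)) = 23*((½)/4) = 23*((½)*(¼)) = 23*(⅛) = 23/8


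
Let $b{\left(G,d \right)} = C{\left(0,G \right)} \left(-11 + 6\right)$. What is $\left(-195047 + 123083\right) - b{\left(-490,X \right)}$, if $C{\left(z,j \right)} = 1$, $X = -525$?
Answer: $-71959$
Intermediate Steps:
$b{\left(G,d \right)} = -5$ ($b{\left(G,d \right)} = 1 \left(-11 + 6\right) = 1 \left(-5\right) = -5$)
$\left(-195047 + 123083\right) - b{\left(-490,X \right)} = \left(-195047 + 123083\right) - -5 = -71964 + 5 = -71959$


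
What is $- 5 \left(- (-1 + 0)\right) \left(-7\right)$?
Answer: $35$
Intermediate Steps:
$- 5 \left(- (-1 + 0)\right) \left(-7\right) = - 5 \left(\left(-1\right) \left(-1\right)\right) \left(-7\right) = \left(-5\right) 1 \left(-7\right) = \left(-5\right) \left(-7\right) = 35$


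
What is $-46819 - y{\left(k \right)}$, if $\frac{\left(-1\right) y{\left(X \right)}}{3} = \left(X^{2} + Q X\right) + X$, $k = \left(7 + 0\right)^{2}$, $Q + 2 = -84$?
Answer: $-52111$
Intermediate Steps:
$Q = -86$ ($Q = -2 - 84 = -86$)
$k = 49$ ($k = 7^{2} = 49$)
$y{\left(X \right)} = - 3 X^{2} + 255 X$ ($y{\left(X \right)} = - 3 \left(\left(X^{2} - 86 X\right) + X\right) = - 3 \left(X^{2} - 85 X\right) = - 3 X^{2} + 255 X$)
$-46819 - y{\left(k \right)} = -46819 - 3 \cdot 49 \left(85 - 49\right) = -46819 - 3 \cdot 49 \cdot 36 = -46819 - 5292 = -52111$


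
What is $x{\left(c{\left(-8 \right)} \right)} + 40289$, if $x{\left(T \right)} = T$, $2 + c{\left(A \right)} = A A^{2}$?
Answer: $39775$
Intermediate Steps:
$c{\left(A \right)} = -2 + A^{3}$ ($c{\left(A \right)} = -2 + A A^{2} = -2 + A^{3}$)
$x{\left(c{\left(-8 \right)} \right)} + 40289 = \left(-2 + \left(-8\right)^{3}\right) + 40289 = \left(-2 - 512\right) + 40289 = -514 + 40289 = 39775$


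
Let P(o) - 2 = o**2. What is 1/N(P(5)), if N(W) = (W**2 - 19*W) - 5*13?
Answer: 1/151 ≈ 0.0066225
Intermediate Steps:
P(o) = 2 + o**2
N(W) = -65 + W**2 - 19*W (N(W) = (W**2 - 19*W) - 65 = -65 + W**2 - 19*W)
1/N(P(5)) = 1/(-65 + (2 + 5**2)**2 - 19*(2 + 5**2)) = 1/(-65 + (2 + 25)**2 - 19*(2 + 25)) = 1/(-65 + 27**2 - 19*27) = 1/(-65 + 729 - 513) = 1/151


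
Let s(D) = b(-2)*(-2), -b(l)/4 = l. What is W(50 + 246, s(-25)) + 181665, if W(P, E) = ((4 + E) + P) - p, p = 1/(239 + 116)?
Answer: 64591894/355 ≈ 1.8195e+5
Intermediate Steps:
b(l) = -4*l
p = 1/355 ≈ 0.0028169
s(D) = -16 (s(D) = -4*(-2)*(-2) = 8*(-2) = -16)
W(P, E) = 1419/355 + E + P (W(P, E) = ((4 + E) + P) - 1*1/355 = (4 + E + P) - 1/355 = 1419/355 + E + P)
W(50 + 246, s(-25)) + 181665 = (1419/355 - 16 + (50 + 246)) + 181665 = (1419/355 - 16 + 296) + 181665 = 100819/355 + 181665 = 64591894/355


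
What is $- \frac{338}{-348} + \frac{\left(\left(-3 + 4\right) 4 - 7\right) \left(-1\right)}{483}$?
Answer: $\frac{27383}{28014} \approx 0.97748$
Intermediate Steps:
$- \frac{338}{-348} + \frac{\left(\left(-3 + 4\right) 4 - 7\right) \left(-1\right)}{483} = \left(-338\right) \left(- \frac{1}{348}\right) + \left(1 \cdot 4 - 7\right) \left(-1\right) \frac{1}{483} = \frac{169}{174} + \left(4 - 7\right) \left(-1\right) \frac{1}{483} = \frac{169}{174} + \left(-3\right) \left(-1\right) \frac{1}{483} = \frac{169}{174} + 3 \cdot \frac{1}{483} = \frac{169}{174} + \frac{1}{161} = \frac{27383}{28014}$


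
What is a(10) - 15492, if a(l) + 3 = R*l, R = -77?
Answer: -16265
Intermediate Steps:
a(l) = -3 - 77*l
a(10) - 15492 = (-3 - 77*10) - 15492 = (-3 - 770) - 15492 = -773 - 15492 = -16265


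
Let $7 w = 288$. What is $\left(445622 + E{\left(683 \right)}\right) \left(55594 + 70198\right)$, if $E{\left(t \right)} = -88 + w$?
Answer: $\frac{392348518592}{7} \approx 5.605 \cdot 10^{10}$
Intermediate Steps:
$w = \frac{288}{7}$ ($w = \frac{1}{7} \cdot 288 = \frac{288}{7} \approx 41.143$)
$E{\left(t \right)} = - \frac{328}{7}$ ($E{\left(t \right)} = -88 + \frac{288}{7} = - \frac{328}{7}$)
$\left(445622 + E{\left(683 \right)}\right) \left(55594 + 70198\right) = \left(445622 - \frac{328}{7}\right) \left(55594 + 70198\right) = \frac{3119026}{7} \cdot 125792 = \frac{392348518592}{7}$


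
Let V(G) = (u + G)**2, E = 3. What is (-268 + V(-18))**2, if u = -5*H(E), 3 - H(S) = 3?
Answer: 3136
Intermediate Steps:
H(S) = 0 (H(S) = 3 - 1*3 = 3 - 3 = 0)
u = 0 (u = -5*0 = 0)
V(G) = G**2 (V(G) = (0 + G)**2 = G**2)
(-268 + V(-18))**2 = (-268 + (-18)**2)**2 = (-268 + 324)**2 = 56**2 = 3136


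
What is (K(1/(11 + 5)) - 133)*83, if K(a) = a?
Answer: -176541/16 ≈ -11034.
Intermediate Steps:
(K(1/(11 + 5)) - 133)*83 = (1/(11 + 5) - 133)*83 = (1/16 - 133)*83 = -2127/16*83 = -176541/16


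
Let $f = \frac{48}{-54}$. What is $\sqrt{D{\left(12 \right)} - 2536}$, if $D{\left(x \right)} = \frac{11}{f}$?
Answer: $\frac{i \sqrt{40774}}{4} \approx 50.481 i$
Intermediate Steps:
$f = - \frac{8}{9}$ ($f = 48 \left(- \frac{1}{54}\right) = - \frac{8}{9} \approx -0.88889$)
$D{\left(x \right)} = - \frac{99}{8}$ ($D{\left(x \right)} = \frac{11}{- \frac{8}{9}} = 11 \left(- \frac{9}{8}\right) = - \frac{99}{8}$)
$\sqrt{D{\left(12 \right)} - 2536} = \sqrt{- \frac{99}{8} - 2536} = \sqrt{- \frac{20387}{8}} = \frac{i \sqrt{40774}}{4}$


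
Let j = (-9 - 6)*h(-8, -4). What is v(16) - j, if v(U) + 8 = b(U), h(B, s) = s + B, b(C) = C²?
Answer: 68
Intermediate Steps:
h(B, s) = B + s
j = 180 (j = (-9 - 6)*(-8 - 4) = -15*(-12) = 180)
v(U) = -8 + U²
v(16) - j = (-8 + 16²) - 1*180 = (-8 + 256) - 180 = 248 - 180 = 68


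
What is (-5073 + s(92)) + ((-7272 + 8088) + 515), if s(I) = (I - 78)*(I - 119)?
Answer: -4120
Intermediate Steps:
s(I) = (-119 + I)*(-78 + I) (s(I) = (-78 + I)*(-119 + I) = (-119 + I)*(-78 + I))
(-5073 + s(92)) + ((-7272 + 8088) + 515) = (-5073 + (9282 + 92² - 197*92)) + ((-7272 + 8088) + 515) = (-5073 + (9282 + 8464 - 18124)) + (816 + 515) = (-5073 - 378) + 1331 = -5451 + 1331 = -4120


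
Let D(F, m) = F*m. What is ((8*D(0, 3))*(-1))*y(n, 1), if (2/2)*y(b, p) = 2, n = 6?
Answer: 0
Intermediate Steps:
y(b, p) = 2
((8*D(0, 3))*(-1))*y(n, 1) = ((8*(0*3))*(-1))*2 = ((8*0)*(-1))*2 = (0*(-1))*2 = 0*2 = 0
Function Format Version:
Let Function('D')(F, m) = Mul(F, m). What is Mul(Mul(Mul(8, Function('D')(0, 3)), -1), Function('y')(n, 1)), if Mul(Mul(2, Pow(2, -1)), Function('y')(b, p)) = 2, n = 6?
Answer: 0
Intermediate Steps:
Function('y')(b, p) = 2
Mul(Mul(Mul(8, Function('D')(0, 3)), -1), Function('y')(n, 1)) = Mul(Mul(Mul(8, Mul(0, 3)), -1), 2) = Mul(Mul(Mul(8, 0), -1), 2) = Mul(Mul(0, -1), 2) = Mul(0, 2) = 0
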